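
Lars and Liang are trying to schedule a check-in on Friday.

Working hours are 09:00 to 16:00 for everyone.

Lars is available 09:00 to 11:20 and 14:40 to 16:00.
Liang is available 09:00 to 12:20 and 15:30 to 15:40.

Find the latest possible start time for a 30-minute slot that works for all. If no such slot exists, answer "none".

10:50

Lars ∩ Liang: 09:00–11:20, 15:30–15:40.
Windows ≥ 30 min: 09:00–11:20.
Latest start in the last window 09:00–11:20 is 11:20 − 30 min = 10:50.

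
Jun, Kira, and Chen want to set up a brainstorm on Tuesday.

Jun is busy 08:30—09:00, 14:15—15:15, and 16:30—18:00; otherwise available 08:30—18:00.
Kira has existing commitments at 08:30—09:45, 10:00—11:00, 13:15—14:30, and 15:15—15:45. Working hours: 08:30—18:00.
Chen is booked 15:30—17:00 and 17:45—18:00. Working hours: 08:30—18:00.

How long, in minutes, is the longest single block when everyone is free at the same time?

135 minutes

Jun free within 08:30–18:00: 09:00–14:15, 15:15–16:30.
Kira free within 08:30–18:00: 09:45–10:00, 11:00–13:15, 14:30–15:15, 15:45–18:00.
Chen free within 08:30–18:00: 08:30–15:30, 17:00–17:45.
Jun ∩ Kira: 09:45–10:00, 11:00–13:15, 15:45–16:30.
Jun ∩ Kira ∩ Chen: 09:45–10:00, 11:00–13:15.
Common window lengths: 15, 135 min; longest is 135.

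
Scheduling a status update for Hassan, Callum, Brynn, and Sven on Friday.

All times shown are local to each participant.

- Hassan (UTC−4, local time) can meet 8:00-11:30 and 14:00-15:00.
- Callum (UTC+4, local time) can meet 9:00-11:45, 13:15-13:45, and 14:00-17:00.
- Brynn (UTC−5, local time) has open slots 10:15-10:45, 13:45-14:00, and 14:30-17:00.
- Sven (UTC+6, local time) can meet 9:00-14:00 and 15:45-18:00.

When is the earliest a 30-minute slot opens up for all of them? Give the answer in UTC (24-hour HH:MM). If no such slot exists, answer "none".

Hassan → UTC: 12:00–15:30, 18:00–19:00.
Callum → UTC: 05:00–07:45, 09:15–09:45, 10:00–13:00.
Brynn → UTC: 15:15–15:45, 18:45–19:00, 19:30–22:00.
Sven → UTC: 03:00–08:00, 09:45–12:00.
Hassan ∩ Callum: 12:00–13:00.
Hassan ∩ Callum ∩ Brynn: (none).
Hassan ∩ Callum ∩ Brynn ∩ Sven: (none).
Windows ≥ 30 min: (none).

none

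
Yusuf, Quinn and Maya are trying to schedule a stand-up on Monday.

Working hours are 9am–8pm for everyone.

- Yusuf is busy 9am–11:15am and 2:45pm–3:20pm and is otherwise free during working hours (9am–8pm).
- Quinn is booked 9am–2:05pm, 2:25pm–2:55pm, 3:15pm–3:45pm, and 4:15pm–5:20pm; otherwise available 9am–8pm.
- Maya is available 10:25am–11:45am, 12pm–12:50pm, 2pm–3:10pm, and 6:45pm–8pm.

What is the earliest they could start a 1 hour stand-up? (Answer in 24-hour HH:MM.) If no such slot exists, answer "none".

Yusuf free within 09:00–20:00: 11:15–14:45, 15:20–20:00.
Quinn free within 09:00–20:00: 14:05–14:25, 14:55–15:15, 15:45–16:15, 17:20–20:00.
Yusuf ∩ Quinn: 14:05–14:25, 15:45–16:15, 17:20–20:00.
Yusuf ∩ Quinn ∩ Maya: 14:05–14:25, 18:45–20:00.
Windows ≥ 60 min: 18:45–20:00.
Earliest such window starts at 18:45.

18:45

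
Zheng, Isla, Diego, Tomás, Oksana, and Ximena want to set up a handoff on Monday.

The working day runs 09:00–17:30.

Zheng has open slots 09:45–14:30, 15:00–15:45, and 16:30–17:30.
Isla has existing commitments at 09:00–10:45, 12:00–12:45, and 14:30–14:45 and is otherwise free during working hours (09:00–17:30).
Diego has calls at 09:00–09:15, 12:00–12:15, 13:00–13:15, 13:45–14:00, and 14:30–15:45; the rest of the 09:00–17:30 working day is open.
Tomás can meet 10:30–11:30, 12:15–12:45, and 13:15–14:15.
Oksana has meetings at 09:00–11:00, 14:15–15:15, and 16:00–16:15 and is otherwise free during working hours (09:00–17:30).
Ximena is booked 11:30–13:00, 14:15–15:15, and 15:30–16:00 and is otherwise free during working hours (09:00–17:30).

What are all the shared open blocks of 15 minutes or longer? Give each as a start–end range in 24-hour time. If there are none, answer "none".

Isla free within 09:00–17:30: 10:45–12:00, 12:45–14:30, 14:45–17:30.
Diego free within 09:00–17:30: 09:15–12:00, 12:15–13:00, 13:15–13:45, 14:00–14:30, 15:45–17:30.
Oksana free within 09:00–17:30: 11:00–14:15, 15:15–16:00, 16:15–17:30.
Ximena free within 09:00–17:30: 09:00–11:30, 13:00–14:15, 15:15–15:30, 16:00–17:30.
Zheng ∩ Isla: 10:45–12:00, 12:45–14:30, 15:00–15:45, 16:30–17:30.
Zheng ∩ Isla ∩ Diego: 10:45–12:00, 12:45–13:00, 13:15–13:45, 14:00–14:30, 16:30–17:30.
Zheng ∩ Isla ∩ Diego ∩ Tomás: 10:45–11:30, 13:15–13:45, 14:00–14:15.
Zheng ∩ Isla ∩ Diego ∩ Tomás ∩ Oksana: 11:00–11:30, 13:15–13:45, 14:00–14:15.
Zheng ∩ Isla ∩ Diego ∩ Tomás ∩ Oksana ∩ Ximena: 11:00–11:30, 13:15–13:45, 14:00–14:15.
Windows ≥ 15 min: 11:00–11:30, 13:15–13:45, 14:00–14:15.

11:00–11:30, 13:15–13:45, 14:00–14:15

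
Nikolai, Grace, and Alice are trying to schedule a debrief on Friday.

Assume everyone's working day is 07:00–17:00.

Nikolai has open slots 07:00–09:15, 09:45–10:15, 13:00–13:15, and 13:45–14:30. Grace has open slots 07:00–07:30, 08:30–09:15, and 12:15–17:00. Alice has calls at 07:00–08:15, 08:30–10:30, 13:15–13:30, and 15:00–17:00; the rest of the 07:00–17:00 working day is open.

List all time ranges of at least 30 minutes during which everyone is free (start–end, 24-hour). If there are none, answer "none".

13:45–14:30

Alice free within 07:00–17:00: 08:15–08:30, 10:30–13:15, 13:30–15:00.
Nikolai ∩ Grace: 07:00–07:30, 08:30–09:15, 13:00–13:15, 13:45–14:30.
Nikolai ∩ Grace ∩ Alice: 13:00–13:15, 13:45–14:30.
Windows ≥ 30 min: 13:45–14:30.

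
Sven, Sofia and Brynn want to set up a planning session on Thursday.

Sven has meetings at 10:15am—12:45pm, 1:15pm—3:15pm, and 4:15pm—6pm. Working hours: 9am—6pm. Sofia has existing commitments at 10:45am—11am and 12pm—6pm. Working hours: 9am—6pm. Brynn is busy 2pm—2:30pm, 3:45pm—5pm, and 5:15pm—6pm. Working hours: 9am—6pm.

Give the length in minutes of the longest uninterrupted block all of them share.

75 minutes

Sven free within 09:00–18:00: 09:00–10:15, 12:45–13:15, 15:15–16:15.
Sofia free within 09:00–18:00: 09:00–10:45, 11:00–12:00.
Brynn free within 09:00–18:00: 09:00–14:00, 14:30–15:45, 17:00–17:15.
Sven ∩ Sofia: 09:00–10:15.
Sven ∩ Sofia ∩ Brynn: 09:00–10:15.
Single common window of 75 minutes.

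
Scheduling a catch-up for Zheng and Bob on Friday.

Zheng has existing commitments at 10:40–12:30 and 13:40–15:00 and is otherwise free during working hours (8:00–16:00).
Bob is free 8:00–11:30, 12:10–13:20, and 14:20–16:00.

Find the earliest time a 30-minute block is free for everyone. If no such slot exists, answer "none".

Zheng free within 08:00–16:00: 08:00–10:40, 12:30–13:40, 15:00–16:00.
Zheng ∩ Bob: 08:00–10:40, 12:30–13:20, 15:00–16:00.
Windows ≥ 30 min: 08:00–10:40, 12:30–13:20, 15:00–16:00.
Earliest such window starts at 08:00.

08:00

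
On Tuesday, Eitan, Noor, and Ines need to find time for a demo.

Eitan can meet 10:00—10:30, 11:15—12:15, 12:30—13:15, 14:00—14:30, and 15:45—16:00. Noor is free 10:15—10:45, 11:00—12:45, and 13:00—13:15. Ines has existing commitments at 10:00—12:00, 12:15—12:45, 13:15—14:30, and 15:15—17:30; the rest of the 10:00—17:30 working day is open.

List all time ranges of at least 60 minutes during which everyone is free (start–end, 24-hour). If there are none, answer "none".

none

Ines free within 10:00–17:30: 12:00–12:15, 12:45–13:15, 14:30–15:15.
Eitan ∩ Noor: 10:15–10:30, 11:15–12:15, 12:30–12:45, 13:00–13:15.
Eitan ∩ Noor ∩ Ines: 12:00–12:15, 13:00–13:15.
Windows ≥ 60 min: (none).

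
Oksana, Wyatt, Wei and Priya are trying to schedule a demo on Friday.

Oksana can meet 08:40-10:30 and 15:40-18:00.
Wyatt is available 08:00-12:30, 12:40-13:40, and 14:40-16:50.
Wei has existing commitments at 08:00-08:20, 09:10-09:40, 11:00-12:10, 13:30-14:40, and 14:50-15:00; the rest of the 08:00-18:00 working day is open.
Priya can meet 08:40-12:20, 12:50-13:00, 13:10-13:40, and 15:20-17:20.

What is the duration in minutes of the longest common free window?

Wei free within 08:00–18:00: 08:20–09:10, 09:40–11:00, 12:10–13:30, 14:40–14:50, 15:00–18:00.
Oksana ∩ Wyatt: 08:40–10:30, 15:40–16:50.
Oksana ∩ Wyatt ∩ Wei: 08:40–09:10, 09:40–10:30, 15:40–16:50.
Oksana ∩ Wyatt ∩ Wei ∩ Priya: 08:40–09:10, 09:40–10:30, 15:40–16:50.
Common window lengths: 30, 50, 70 min; longest is 70.

70 minutes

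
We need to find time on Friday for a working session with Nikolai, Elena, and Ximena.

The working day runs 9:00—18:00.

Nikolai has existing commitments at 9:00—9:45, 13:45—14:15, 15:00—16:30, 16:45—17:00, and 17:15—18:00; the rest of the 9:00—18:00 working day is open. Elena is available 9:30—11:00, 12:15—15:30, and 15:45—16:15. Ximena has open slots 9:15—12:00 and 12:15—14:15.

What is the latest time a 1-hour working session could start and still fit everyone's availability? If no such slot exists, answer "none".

12:45

Nikolai free within 09:00–18:00: 09:45–13:45, 14:15–15:00, 16:30–16:45, 17:00–17:15.
Nikolai ∩ Elena: 09:45–11:00, 12:15–13:45, 14:15–15:00.
Nikolai ∩ Elena ∩ Ximena: 09:45–11:00, 12:15–13:45.
Windows ≥ 60 min: 09:45–11:00, 12:15–13:45.
Latest start in the last window 12:15–13:45 is 13:45 − 60 min = 12:45.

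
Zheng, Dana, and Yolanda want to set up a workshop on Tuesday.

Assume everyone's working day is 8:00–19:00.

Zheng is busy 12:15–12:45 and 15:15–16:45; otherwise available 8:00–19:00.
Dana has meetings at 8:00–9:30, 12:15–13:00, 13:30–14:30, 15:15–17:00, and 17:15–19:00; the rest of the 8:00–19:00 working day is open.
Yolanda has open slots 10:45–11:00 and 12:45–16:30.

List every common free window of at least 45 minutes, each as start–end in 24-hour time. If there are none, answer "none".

14:30–15:15

Zheng free within 08:00–19:00: 08:00–12:15, 12:45–15:15, 16:45–19:00.
Dana free within 08:00–19:00: 09:30–12:15, 13:00–13:30, 14:30–15:15, 17:00–17:15.
Zheng ∩ Dana: 09:30–12:15, 13:00–13:30, 14:30–15:15, 17:00–17:15.
Zheng ∩ Dana ∩ Yolanda: 10:45–11:00, 13:00–13:30, 14:30–15:15.
Windows ≥ 45 min: 14:30–15:15.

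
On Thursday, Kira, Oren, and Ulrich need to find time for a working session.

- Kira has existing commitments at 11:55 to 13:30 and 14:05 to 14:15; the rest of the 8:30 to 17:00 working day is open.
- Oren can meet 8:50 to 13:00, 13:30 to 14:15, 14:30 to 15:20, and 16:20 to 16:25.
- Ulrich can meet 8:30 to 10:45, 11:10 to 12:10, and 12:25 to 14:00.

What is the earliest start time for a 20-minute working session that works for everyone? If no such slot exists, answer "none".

08:50

Kira free within 08:30–17:00: 08:30–11:55, 13:30–14:05, 14:15–17:00.
Kira ∩ Oren: 08:50–11:55, 13:30–14:05, 14:30–15:20, 16:20–16:25.
Kira ∩ Oren ∩ Ulrich: 08:50–10:45, 11:10–11:55, 13:30–14:00.
Windows ≥ 20 min: 08:50–10:45, 11:10–11:55, 13:30–14:00.
Earliest such window starts at 08:50.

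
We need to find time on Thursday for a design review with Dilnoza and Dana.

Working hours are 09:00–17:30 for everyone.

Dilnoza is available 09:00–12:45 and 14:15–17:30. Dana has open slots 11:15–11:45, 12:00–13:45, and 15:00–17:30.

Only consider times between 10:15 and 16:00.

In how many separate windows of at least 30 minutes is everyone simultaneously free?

3

Dilnoza ∩ Dana: 11:15–11:45, 12:00–12:45, 15:00–17:30.
Restricted to 10:15–16:00: 11:15–11:45, 12:00–12:45, 15:00–16:00.
Windows ≥ 30 min: 11:15–11:45, 12:00–12:45, 15:00–16:00.
That's 3 windows.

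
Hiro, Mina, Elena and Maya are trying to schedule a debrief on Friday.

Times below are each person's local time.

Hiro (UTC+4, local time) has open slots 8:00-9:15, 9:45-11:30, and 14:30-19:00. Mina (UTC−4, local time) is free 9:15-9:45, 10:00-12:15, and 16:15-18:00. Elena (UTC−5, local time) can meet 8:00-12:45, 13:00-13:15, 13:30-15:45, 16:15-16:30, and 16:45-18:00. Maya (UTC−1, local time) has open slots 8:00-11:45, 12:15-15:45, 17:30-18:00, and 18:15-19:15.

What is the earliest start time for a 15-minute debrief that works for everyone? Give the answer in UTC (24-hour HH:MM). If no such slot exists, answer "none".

13:15

Hiro → UTC: 04:00–05:15, 05:45–07:30, 10:30–15:00.
Mina → UTC: 13:15–13:45, 14:00–16:15, 20:15–22:00.
Elena → UTC: 13:00–17:45, 18:00–18:15, 18:30–20:45, 21:15–21:30, 21:45–23:00.
Maya → UTC: 09:00–12:45, 13:15–16:45, 18:30–19:00, 19:15–20:15.
Hiro ∩ Mina: 13:15–13:45, 14:00–15:00.
Hiro ∩ Mina ∩ Elena: 13:15–13:45, 14:00–15:00.
Hiro ∩ Mina ∩ Elena ∩ Maya: 13:15–13:45, 14:00–15:00.
Windows ≥ 15 min: 13:15–13:45, 14:00–15:00.
Earliest such window starts at 13:15.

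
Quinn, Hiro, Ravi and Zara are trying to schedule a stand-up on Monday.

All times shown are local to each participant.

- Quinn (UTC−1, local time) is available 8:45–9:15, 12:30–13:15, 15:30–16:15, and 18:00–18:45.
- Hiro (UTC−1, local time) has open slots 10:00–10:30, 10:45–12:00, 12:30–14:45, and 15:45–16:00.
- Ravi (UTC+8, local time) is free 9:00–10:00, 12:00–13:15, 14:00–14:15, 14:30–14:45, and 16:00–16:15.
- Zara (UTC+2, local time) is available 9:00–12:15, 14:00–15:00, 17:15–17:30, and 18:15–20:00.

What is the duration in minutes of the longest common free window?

Quinn → UTC: 09:45–10:15, 13:30–14:15, 16:30–17:15, 19:00–19:45.
Hiro → UTC: 11:00–11:30, 11:45–13:00, 13:30–15:45, 16:45–17:00.
Ravi → UTC: 01:00–02:00, 04:00–05:15, 06:00–06:15, 06:30–06:45, 08:00–08:15.
Zara → UTC: 07:00–10:15, 12:00–13:00, 15:15–15:30, 16:15–18:00.
Quinn ∩ Hiro: 13:30–14:15, 16:45–17:00.
Quinn ∩ Hiro ∩ Ravi: (none).
Quinn ∩ Hiro ∩ Ravi ∩ Zara: (none).
No common window.

0 minutes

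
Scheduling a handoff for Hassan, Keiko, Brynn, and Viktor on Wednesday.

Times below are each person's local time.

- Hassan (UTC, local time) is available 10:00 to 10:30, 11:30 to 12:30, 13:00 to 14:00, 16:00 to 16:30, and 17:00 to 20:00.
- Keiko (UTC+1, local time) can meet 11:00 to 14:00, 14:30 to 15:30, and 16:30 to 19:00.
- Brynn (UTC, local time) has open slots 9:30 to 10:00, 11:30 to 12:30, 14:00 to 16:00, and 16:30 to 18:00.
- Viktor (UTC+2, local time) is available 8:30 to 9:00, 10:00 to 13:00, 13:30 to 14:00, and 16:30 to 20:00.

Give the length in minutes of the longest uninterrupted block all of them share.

60 minutes

Hassan → UTC: 10:00–10:30, 11:30–12:30, 13:00–14:00, 16:00–16:30, 17:00–20:00.
Keiko → UTC: 10:00–13:00, 13:30–14:30, 15:30–18:00.
Brynn → UTC: 09:30–10:00, 11:30–12:30, 14:00–16:00, 16:30–18:00.
Viktor → UTC: 06:30–07:00, 08:00–11:00, 11:30–12:00, 14:30–18:00.
Hassan ∩ Keiko: 10:00–10:30, 11:30–12:30, 13:30–14:00, 16:00–16:30, 17:00–18:00.
Hassan ∩ Keiko ∩ Brynn: 11:30–12:30, 17:00–18:00.
Hassan ∩ Keiko ∩ Brynn ∩ Viktor: 11:30–12:00, 17:00–18:00.
Common window lengths: 30, 60 min; longest is 60.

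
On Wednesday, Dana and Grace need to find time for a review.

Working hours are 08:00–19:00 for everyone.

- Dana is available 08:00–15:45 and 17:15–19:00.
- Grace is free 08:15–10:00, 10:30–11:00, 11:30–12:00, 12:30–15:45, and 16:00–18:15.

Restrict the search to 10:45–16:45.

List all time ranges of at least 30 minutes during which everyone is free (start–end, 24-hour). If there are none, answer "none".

11:30–12:00, 12:30–15:45

Dana ∩ Grace: 08:15–10:00, 10:30–11:00, 11:30–12:00, 12:30–15:45, 17:15–18:15.
Restricted to 10:45–16:45: 10:45–11:00, 11:30–12:00, 12:30–15:45.
Windows ≥ 30 min: 11:30–12:00, 12:30–15:45.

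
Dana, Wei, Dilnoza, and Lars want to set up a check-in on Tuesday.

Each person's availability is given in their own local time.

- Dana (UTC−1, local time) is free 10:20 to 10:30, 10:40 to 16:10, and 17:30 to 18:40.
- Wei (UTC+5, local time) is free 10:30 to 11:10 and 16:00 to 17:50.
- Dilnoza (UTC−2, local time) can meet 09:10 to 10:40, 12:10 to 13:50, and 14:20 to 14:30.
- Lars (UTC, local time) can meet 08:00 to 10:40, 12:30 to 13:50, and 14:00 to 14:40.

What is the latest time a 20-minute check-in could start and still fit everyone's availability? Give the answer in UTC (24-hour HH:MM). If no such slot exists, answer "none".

none

Dana → UTC: 11:20–11:30, 11:40–17:10, 18:30–19:40.
Wei → UTC: 05:30–06:10, 11:00–12:50.
Dilnoza → UTC: 11:10–12:40, 14:10–15:50, 16:20–16:30.
Lars → UTC: 08:00–10:40, 12:30–13:50, 14:00–14:40.
Dana ∩ Wei: 11:20–11:30, 11:40–12:50.
Dana ∩ Wei ∩ Dilnoza: 11:20–11:30, 11:40–12:40.
Dana ∩ Wei ∩ Dilnoza ∩ Lars: 12:30–12:40.
Windows ≥ 20 min: (none).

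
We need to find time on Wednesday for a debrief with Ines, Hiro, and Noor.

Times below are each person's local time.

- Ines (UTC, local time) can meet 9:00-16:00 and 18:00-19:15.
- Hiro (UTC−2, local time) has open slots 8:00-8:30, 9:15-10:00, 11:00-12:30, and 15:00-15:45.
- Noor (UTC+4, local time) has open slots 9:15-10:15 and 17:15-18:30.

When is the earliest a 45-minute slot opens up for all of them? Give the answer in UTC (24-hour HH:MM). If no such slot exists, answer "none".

13:15

Ines → UTC: 09:00–16:00, 18:00–19:15.
Hiro → UTC: 10:00–10:30, 11:15–12:00, 13:00–14:30, 17:00–17:45.
Noor → UTC: 05:15–06:15, 13:15–14:30.
Ines ∩ Hiro: 10:00–10:30, 11:15–12:00, 13:00–14:30.
Ines ∩ Hiro ∩ Noor: 13:15–14:30.
Windows ≥ 45 min: 13:15–14:30.
Earliest such window starts at 13:15.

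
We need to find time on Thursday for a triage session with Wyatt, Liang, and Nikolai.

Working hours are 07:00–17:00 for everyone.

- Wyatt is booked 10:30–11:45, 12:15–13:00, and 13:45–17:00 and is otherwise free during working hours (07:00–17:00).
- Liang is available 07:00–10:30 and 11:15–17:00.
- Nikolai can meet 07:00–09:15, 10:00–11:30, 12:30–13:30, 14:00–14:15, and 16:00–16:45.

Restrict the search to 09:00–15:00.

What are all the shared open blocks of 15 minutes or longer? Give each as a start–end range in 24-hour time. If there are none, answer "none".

09:00–09:15, 10:00–10:30, 13:00–13:30

Wyatt free within 07:00–17:00: 07:00–10:30, 11:45–12:15, 13:00–13:45.
Wyatt ∩ Liang: 07:00–10:30, 11:45–12:15, 13:00–13:45.
Wyatt ∩ Liang ∩ Nikolai: 07:00–09:15, 10:00–10:30, 13:00–13:30.
Restricted to 09:00–15:00: 09:00–09:15, 10:00–10:30, 13:00–13:30.
Windows ≥ 15 min: 09:00–09:15, 10:00–10:30, 13:00–13:30.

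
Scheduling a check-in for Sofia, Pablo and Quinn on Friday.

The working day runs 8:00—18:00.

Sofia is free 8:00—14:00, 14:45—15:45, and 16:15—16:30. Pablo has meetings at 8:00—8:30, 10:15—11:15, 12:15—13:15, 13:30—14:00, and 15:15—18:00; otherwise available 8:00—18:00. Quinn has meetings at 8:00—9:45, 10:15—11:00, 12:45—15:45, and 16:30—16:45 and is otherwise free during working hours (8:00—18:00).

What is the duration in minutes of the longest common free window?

60 minutes

Pablo free within 08:00–18:00: 08:30–10:15, 11:15–12:15, 13:15–13:30, 14:00–15:15.
Quinn free within 08:00–18:00: 09:45–10:15, 11:00–12:45, 15:45–16:30, 16:45–18:00.
Sofia ∩ Pablo: 08:30–10:15, 11:15–12:15, 13:15–13:30, 14:45–15:15.
Sofia ∩ Pablo ∩ Quinn: 09:45–10:15, 11:15–12:15.
Common window lengths: 30, 60 min; longest is 60.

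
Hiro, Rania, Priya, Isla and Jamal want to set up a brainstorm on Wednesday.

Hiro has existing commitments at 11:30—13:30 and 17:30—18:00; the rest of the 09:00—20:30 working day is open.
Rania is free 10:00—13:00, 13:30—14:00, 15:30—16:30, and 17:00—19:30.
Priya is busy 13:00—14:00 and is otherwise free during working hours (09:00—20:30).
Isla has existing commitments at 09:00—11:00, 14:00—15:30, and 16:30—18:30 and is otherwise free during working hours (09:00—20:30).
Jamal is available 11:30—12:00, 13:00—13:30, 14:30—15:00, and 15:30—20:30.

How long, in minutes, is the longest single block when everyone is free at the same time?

60 minutes

Hiro free within 09:00–20:30: 09:00–11:30, 13:30–17:30, 18:00–20:30.
Priya free within 09:00–20:30: 09:00–13:00, 14:00–20:30.
Isla free within 09:00–20:30: 11:00–14:00, 15:30–16:30, 18:30–20:30.
Hiro ∩ Rania: 10:00–11:30, 13:30–14:00, 15:30–16:30, 17:00–17:30, 18:00–19:30.
Hiro ∩ Rania ∩ Priya: 10:00–11:30, 15:30–16:30, 17:00–17:30, 18:00–19:30.
Hiro ∩ Rania ∩ Priya ∩ Isla: 11:00–11:30, 15:30–16:30, 18:30–19:30.
Hiro ∩ Rania ∩ Priya ∩ Isla ∩ Jamal: 15:30–16:30, 18:30–19:30.
Common window lengths: 60, 60 min; longest is 60.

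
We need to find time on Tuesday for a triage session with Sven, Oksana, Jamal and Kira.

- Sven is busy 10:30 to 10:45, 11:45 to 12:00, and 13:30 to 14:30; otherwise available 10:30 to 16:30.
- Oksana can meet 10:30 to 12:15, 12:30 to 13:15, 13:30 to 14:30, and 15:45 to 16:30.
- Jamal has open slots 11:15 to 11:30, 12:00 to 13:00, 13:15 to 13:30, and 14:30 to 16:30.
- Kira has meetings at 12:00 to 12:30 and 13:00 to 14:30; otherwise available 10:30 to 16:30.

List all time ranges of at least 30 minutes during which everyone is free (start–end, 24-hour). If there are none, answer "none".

Sven free within 10:30–16:30: 10:45–11:45, 12:00–13:30, 14:30–16:30.
Kira free within 10:30–16:30: 10:30–12:00, 12:30–13:00, 14:30–16:30.
Sven ∩ Oksana: 10:45–11:45, 12:00–12:15, 12:30–13:15, 15:45–16:30.
Sven ∩ Oksana ∩ Jamal: 11:15–11:30, 12:00–12:15, 12:30–13:00, 15:45–16:30.
Sven ∩ Oksana ∩ Jamal ∩ Kira: 11:15–11:30, 12:30–13:00, 15:45–16:30.
Windows ≥ 30 min: 12:30–13:00, 15:45–16:30.

12:30–13:00, 15:45–16:30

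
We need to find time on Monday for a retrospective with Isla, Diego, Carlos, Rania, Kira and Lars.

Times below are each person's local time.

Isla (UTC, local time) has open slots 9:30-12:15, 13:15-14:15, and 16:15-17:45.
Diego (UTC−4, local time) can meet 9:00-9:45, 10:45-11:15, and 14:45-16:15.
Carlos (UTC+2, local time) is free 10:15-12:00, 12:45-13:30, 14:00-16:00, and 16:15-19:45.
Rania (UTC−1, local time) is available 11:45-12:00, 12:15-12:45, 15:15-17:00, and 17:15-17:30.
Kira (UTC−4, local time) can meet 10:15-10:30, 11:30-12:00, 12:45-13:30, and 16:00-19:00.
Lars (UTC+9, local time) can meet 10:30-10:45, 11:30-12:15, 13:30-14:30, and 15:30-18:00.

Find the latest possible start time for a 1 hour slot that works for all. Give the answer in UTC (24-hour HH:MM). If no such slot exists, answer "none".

Isla → UTC: 09:30–12:15, 13:15–14:15, 16:15–17:45.
Diego → UTC: 13:00–13:45, 14:45–15:15, 18:45–20:15.
Carlos → UTC: 08:15–10:00, 10:45–11:30, 12:00–14:00, 14:15–17:45.
Rania → UTC: 12:45–13:00, 13:15–13:45, 16:15–18:00, 18:15–18:30.
Kira → UTC: 14:15–14:30, 15:30–16:00, 16:45–17:30, 20:00–23:00.
Lars → UTC: 01:30–01:45, 02:30–03:15, 04:30–05:30, 06:30–09:00.
Isla ∩ Diego: 13:15–13:45.
Isla ∩ Diego ∩ Carlos: 13:15–13:45.
Isla ∩ Diego ∩ Carlos ∩ Rania: 13:15–13:45.
Isla ∩ Diego ∩ Carlos ∩ Rania ∩ Kira: (none).
Isla ∩ Diego ∩ Carlos ∩ Rania ∩ Kira ∩ Lars: (none).
Windows ≥ 60 min: (none).

none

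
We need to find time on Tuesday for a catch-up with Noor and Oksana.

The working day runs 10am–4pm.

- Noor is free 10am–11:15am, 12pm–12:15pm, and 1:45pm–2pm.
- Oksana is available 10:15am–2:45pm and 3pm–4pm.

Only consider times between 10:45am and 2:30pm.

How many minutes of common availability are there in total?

Noor ∩ Oksana: 10:15–11:15, 12:00–12:15, 13:45–14:00.
Restricted to 10:45–14:30: 10:45–11:15, 12:00–12:15, 13:45–14:00.
Total common minutes: 30 + 15 + 15 = 60.

60 minutes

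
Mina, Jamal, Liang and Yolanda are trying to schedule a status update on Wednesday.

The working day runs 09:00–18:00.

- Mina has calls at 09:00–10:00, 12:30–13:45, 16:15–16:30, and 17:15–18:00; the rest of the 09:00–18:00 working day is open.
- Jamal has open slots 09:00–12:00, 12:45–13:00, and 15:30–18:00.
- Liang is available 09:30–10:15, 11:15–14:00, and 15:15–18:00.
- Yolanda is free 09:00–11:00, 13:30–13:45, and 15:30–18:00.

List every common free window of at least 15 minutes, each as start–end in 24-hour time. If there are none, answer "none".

10:00–10:15, 15:30–16:15, 16:30–17:15

Mina free within 09:00–18:00: 10:00–12:30, 13:45–16:15, 16:30–17:15.
Mina ∩ Jamal: 10:00–12:00, 15:30–16:15, 16:30–17:15.
Mina ∩ Jamal ∩ Liang: 10:00–10:15, 11:15–12:00, 15:30–16:15, 16:30–17:15.
Mina ∩ Jamal ∩ Liang ∩ Yolanda: 10:00–10:15, 15:30–16:15, 16:30–17:15.
Windows ≥ 15 min: 10:00–10:15, 15:30–16:15, 16:30–17:15.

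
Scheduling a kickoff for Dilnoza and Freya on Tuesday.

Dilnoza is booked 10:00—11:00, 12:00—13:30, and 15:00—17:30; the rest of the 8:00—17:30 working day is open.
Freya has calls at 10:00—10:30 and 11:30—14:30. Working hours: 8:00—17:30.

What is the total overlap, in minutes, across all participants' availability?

Dilnoza free within 08:00–17:30: 08:00–10:00, 11:00–12:00, 13:30–15:00.
Freya free within 08:00–17:30: 08:00–10:00, 10:30–11:30, 14:30–17:30.
Dilnoza ∩ Freya: 08:00–10:00, 11:00–11:30, 14:30–15:00.
Total common minutes: 120 + 30 + 30 = 180.

180 minutes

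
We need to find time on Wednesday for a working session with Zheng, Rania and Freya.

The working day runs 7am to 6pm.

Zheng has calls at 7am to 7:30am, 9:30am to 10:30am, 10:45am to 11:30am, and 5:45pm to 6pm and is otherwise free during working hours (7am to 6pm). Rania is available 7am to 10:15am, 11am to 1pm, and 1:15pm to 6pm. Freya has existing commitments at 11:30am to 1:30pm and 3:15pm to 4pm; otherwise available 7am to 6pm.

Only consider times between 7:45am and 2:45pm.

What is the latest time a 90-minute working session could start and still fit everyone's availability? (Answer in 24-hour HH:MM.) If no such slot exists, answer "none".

Zheng free within 07:00–18:00: 07:30–09:30, 10:30–10:45, 11:30–17:45.
Freya free within 07:00–18:00: 07:00–11:30, 13:30–15:15, 16:00–18:00.
Zheng ∩ Rania: 07:30–09:30, 11:30–13:00, 13:15–17:45.
Zheng ∩ Rania ∩ Freya: 07:30–09:30, 13:30–15:15, 16:00–17:45.
Restricted to 07:45–14:45: 07:45–09:30, 13:30–14:45.
Windows ≥ 90 min: 07:45–09:30.
Latest start in the last window 07:45–09:30 is 09:30 − 90 min = 08:00.

08:00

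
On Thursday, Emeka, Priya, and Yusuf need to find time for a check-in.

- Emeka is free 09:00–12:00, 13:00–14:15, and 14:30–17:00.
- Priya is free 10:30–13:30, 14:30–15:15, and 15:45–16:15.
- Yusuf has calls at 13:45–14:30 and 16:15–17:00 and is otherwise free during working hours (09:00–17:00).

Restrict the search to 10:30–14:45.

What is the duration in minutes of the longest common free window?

90 minutes

Yusuf free within 09:00–17:00: 09:00–13:45, 14:30–16:15.
Emeka ∩ Priya: 10:30–12:00, 13:00–13:30, 14:30–15:15, 15:45–16:15.
Emeka ∩ Priya ∩ Yusuf: 10:30–12:00, 13:00–13:30, 14:30–15:15, 15:45–16:15.
Restricted to 10:30–14:45: 10:30–12:00, 13:00–13:30, 14:30–14:45.
Common window lengths: 90, 30, 15 min; longest is 90.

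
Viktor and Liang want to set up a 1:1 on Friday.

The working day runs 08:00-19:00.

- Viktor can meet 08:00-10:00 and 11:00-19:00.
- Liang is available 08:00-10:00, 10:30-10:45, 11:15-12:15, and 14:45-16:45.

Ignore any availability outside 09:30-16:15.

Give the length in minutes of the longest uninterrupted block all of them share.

90 minutes

Viktor ∩ Liang: 08:00–10:00, 11:15–12:15, 14:45–16:45.
Restricted to 09:30–16:15: 09:30–10:00, 11:15–12:15, 14:45–16:15.
Common window lengths: 30, 60, 90 min; longest is 90.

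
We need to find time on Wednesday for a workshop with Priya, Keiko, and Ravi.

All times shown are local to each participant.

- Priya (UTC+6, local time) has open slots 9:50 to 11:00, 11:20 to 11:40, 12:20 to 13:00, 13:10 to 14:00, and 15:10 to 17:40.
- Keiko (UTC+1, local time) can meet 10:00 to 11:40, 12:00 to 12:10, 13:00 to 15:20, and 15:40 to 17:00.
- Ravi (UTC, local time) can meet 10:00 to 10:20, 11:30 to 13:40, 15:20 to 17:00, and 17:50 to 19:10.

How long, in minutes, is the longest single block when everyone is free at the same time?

Priya → UTC: 03:50–05:00, 05:20–05:40, 06:20–07:00, 07:10–08:00, 09:10–11:40.
Keiko → UTC: 09:00–10:40, 11:00–11:10, 12:00–14:20, 14:40–16:00.
Ravi → UTC: 10:00–10:20, 11:30–13:40, 15:20–17:00, 17:50–19:10.
Priya ∩ Keiko: 09:10–10:40, 11:00–11:10.
Priya ∩ Keiko ∩ Ravi: 10:00–10:20.
Single common window of 20 minutes.

20 minutes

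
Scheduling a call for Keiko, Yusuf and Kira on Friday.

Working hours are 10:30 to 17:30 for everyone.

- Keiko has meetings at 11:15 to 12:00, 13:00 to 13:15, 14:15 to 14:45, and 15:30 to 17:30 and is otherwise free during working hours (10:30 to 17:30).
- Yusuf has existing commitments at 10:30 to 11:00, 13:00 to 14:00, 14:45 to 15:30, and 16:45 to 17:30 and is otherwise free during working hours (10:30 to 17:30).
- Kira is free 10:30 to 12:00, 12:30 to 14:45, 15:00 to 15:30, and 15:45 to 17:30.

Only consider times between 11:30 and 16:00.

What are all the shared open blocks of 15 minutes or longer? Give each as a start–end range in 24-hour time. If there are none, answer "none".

Keiko free within 10:30–17:30: 10:30–11:15, 12:00–13:00, 13:15–14:15, 14:45–15:30.
Yusuf free within 10:30–17:30: 11:00–13:00, 14:00–14:45, 15:30–16:45.
Keiko ∩ Yusuf: 11:00–11:15, 12:00–13:00, 14:00–14:15.
Keiko ∩ Yusuf ∩ Kira: 11:00–11:15, 12:30–13:00, 14:00–14:15.
Restricted to 11:30–16:00: 12:30–13:00, 14:00–14:15.
Windows ≥ 15 min: 12:30–13:00, 14:00–14:15.

12:30–13:00, 14:00–14:15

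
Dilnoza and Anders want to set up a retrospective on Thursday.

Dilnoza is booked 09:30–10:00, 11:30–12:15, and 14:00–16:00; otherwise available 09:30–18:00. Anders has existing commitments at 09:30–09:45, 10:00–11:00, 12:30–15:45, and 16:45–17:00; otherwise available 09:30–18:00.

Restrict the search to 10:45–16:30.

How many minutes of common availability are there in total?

75 minutes

Dilnoza free within 09:30–18:00: 10:00–11:30, 12:15–14:00, 16:00–18:00.
Anders free within 09:30–18:00: 09:45–10:00, 11:00–12:30, 15:45–16:45, 17:00–18:00.
Dilnoza ∩ Anders: 11:00–11:30, 12:15–12:30, 16:00–16:45, 17:00–18:00.
Restricted to 10:45–16:30: 11:00–11:30, 12:15–12:30, 16:00–16:30.
Total common minutes: 30 + 15 + 30 = 75.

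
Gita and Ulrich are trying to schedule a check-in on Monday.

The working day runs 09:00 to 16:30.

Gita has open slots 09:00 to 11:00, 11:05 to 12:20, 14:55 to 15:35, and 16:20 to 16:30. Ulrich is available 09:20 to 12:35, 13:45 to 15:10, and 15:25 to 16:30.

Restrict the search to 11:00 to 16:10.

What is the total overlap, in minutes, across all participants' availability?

100 minutes

Gita ∩ Ulrich: 09:20–11:00, 11:05–12:20, 14:55–15:10, 15:25–15:35, 16:20–16:30.
Restricted to 11:00–16:10: 11:05–12:20, 14:55–15:10, 15:25–15:35.
Total common minutes: 75 + 15 + 10 = 100.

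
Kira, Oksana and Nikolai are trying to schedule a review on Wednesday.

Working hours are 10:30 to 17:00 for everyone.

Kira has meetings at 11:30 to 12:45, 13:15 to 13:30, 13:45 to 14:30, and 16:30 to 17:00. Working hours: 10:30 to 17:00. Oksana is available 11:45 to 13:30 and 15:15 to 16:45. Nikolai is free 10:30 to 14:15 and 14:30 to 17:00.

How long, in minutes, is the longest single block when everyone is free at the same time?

75 minutes

Kira free within 10:30–17:00: 10:30–11:30, 12:45–13:15, 13:30–13:45, 14:30–16:30.
Kira ∩ Oksana: 12:45–13:15, 15:15–16:30.
Kira ∩ Oksana ∩ Nikolai: 12:45–13:15, 15:15–16:30.
Common window lengths: 30, 75 min; longest is 75.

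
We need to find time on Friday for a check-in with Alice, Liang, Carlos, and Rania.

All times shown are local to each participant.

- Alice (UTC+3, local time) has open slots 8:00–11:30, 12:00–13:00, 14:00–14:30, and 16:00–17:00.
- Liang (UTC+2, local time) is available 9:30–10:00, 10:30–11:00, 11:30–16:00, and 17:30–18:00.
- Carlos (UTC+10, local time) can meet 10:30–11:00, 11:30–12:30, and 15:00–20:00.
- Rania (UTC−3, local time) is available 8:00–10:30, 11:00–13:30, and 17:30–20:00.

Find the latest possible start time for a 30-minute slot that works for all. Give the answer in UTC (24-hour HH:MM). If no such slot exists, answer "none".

Alice → UTC: 05:00–08:30, 09:00–10:00, 11:00–11:30, 13:00–14:00.
Liang → UTC: 07:30–08:00, 08:30–09:00, 09:30–14:00, 15:30–16:00.
Carlos → UTC: 00:30–01:00, 01:30–02:30, 05:00–10:00.
Rania → UTC: 11:00–13:30, 14:00–16:30, 20:30–23:00.
Alice ∩ Liang: 07:30–08:00, 09:30–10:00, 11:00–11:30, 13:00–14:00.
Alice ∩ Liang ∩ Carlos: 07:30–08:00, 09:30–10:00.
Alice ∩ Liang ∩ Carlos ∩ Rania: (none).
Windows ≥ 30 min: (none).

none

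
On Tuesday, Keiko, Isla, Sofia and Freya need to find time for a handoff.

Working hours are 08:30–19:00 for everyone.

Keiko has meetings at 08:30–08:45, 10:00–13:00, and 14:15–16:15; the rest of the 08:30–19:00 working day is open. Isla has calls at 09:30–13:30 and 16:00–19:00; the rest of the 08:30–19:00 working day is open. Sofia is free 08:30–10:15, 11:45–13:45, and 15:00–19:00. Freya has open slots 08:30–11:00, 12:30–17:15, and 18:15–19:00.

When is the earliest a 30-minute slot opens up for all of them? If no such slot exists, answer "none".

08:45

Keiko free within 08:30–19:00: 08:45–10:00, 13:00–14:15, 16:15–19:00.
Isla free within 08:30–19:00: 08:30–09:30, 13:30–16:00.
Keiko ∩ Isla: 08:45–09:30, 13:30–14:15.
Keiko ∩ Isla ∩ Sofia: 08:45–09:30, 13:30–13:45.
Keiko ∩ Isla ∩ Sofia ∩ Freya: 08:45–09:30, 13:30–13:45.
Windows ≥ 30 min: 08:45–09:30.
Earliest such window starts at 08:45.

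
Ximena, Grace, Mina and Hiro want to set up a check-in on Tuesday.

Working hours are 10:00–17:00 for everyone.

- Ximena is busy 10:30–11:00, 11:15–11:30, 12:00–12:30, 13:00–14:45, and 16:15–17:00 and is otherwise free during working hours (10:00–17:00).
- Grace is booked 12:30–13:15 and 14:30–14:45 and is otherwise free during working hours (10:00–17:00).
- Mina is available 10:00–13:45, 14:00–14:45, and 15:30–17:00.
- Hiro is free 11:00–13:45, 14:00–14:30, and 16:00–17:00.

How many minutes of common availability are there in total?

60 minutes

Ximena free within 10:00–17:00: 10:00–10:30, 11:00–11:15, 11:30–12:00, 12:30–13:00, 14:45–16:15.
Grace free within 10:00–17:00: 10:00–12:30, 13:15–14:30, 14:45–17:00.
Ximena ∩ Grace: 10:00–10:30, 11:00–11:15, 11:30–12:00, 14:45–16:15.
Ximena ∩ Grace ∩ Mina: 10:00–10:30, 11:00–11:15, 11:30–12:00, 15:30–16:15.
Ximena ∩ Grace ∩ Mina ∩ Hiro: 11:00–11:15, 11:30–12:00, 16:00–16:15.
Total common minutes: 15 + 30 + 15 = 60.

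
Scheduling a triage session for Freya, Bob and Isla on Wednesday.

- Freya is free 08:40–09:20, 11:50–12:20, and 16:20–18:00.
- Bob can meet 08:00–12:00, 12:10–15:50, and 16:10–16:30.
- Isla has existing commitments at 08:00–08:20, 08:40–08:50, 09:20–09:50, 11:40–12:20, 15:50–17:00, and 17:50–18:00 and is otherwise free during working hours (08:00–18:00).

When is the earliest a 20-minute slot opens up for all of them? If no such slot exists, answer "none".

Isla free within 08:00–18:00: 08:20–08:40, 08:50–09:20, 09:50–11:40, 12:20–15:50, 17:00–17:50.
Freya ∩ Bob: 08:40–09:20, 11:50–12:00, 12:10–12:20, 16:20–16:30.
Freya ∩ Bob ∩ Isla: 08:50–09:20.
Windows ≥ 20 min: 08:50–09:20.
Earliest such window starts at 08:50.

08:50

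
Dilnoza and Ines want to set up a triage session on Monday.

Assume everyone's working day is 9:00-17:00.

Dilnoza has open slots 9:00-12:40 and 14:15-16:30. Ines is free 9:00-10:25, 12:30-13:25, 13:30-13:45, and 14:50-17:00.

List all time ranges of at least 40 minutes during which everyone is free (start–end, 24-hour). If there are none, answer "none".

Dilnoza ∩ Ines: 09:00–10:25, 12:30–12:40, 14:50–16:30.
Windows ≥ 40 min: 09:00–10:25, 14:50–16:30.

09:00–10:25, 14:50–16:30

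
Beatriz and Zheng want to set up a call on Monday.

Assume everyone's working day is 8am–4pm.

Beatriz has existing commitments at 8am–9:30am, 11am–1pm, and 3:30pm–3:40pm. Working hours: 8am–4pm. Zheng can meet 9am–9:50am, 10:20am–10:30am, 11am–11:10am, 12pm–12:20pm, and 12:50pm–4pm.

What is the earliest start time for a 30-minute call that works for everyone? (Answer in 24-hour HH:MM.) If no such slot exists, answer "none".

Beatriz free within 08:00–16:00: 09:30–11:00, 13:00–15:30, 15:40–16:00.
Beatriz ∩ Zheng: 09:30–09:50, 10:20–10:30, 13:00–15:30, 15:40–16:00.
Windows ≥ 30 min: 13:00–15:30.
Earliest such window starts at 13:00.

13:00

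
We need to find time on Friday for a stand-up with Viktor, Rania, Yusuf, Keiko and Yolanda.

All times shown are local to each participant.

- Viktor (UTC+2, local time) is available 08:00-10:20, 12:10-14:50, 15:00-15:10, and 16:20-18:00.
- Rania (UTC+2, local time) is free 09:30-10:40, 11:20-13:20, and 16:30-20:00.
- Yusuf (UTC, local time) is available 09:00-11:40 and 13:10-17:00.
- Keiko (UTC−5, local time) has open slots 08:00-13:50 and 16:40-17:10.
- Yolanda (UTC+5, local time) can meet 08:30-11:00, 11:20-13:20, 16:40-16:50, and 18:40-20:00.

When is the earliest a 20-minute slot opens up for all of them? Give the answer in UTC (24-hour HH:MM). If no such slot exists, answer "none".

Viktor → UTC: 06:00–08:20, 10:10–12:50, 13:00–13:10, 14:20–16:00.
Rania → UTC: 07:30–08:40, 09:20–11:20, 14:30–18:00.
Yusuf → UTC: 09:00–11:40, 13:10–17:00.
Keiko → UTC: 13:00–18:50, 21:40–22:10.
Yolanda → UTC: 03:30–06:00, 06:20–08:20, 11:40–11:50, 13:40–15:00.
Viktor ∩ Rania: 07:30–08:20, 10:10–11:20, 14:30–16:00.
Viktor ∩ Rania ∩ Yusuf: 10:10–11:20, 14:30–16:00.
Viktor ∩ Rania ∩ Yusuf ∩ Keiko: 14:30–16:00.
Viktor ∩ Rania ∩ Yusuf ∩ Keiko ∩ Yolanda: 14:30–15:00.
Windows ≥ 20 min: 14:30–15:00.
Earliest such window starts at 14:30.

14:30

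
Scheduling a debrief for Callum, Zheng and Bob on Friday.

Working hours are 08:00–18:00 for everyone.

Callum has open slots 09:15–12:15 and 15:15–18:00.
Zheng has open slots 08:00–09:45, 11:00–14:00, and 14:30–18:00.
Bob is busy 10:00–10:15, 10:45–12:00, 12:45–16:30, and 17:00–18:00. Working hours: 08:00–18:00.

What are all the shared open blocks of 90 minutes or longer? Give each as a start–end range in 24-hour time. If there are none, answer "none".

Bob free within 08:00–18:00: 08:00–10:00, 10:15–10:45, 12:00–12:45, 16:30–17:00.
Callum ∩ Zheng: 09:15–09:45, 11:00–12:15, 15:15–18:00.
Callum ∩ Zheng ∩ Bob: 09:15–09:45, 12:00–12:15, 16:30–17:00.
Windows ≥ 90 min: (none).

none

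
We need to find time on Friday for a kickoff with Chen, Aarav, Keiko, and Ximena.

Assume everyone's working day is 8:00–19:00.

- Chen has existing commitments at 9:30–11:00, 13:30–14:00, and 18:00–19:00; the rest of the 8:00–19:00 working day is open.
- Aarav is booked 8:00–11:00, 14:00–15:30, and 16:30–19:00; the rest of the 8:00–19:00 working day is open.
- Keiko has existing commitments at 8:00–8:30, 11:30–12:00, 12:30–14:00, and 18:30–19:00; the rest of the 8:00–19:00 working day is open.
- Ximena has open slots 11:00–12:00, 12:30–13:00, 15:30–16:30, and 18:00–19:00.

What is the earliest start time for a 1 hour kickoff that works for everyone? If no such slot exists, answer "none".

15:30

Chen free within 08:00–19:00: 08:00–09:30, 11:00–13:30, 14:00–18:00.
Aarav free within 08:00–19:00: 11:00–14:00, 15:30–16:30.
Keiko free within 08:00–19:00: 08:30–11:30, 12:00–12:30, 14:00–18:30.
Chen ∩ Aarav: 11:00–13:30, 15:30–16:30.
Chen ∩ Aarav ∩ Keiko: 11:00–11:30, 12:00–12:30, 15:30–16:30.
Chen ∩ Aarav ∩ Keiko ∩ Ximena: 11:00–11:30, 15:30–16:30.
Windows ≥ 60 min: 15:30–16:30.
Earliest such window starts at 15:30.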